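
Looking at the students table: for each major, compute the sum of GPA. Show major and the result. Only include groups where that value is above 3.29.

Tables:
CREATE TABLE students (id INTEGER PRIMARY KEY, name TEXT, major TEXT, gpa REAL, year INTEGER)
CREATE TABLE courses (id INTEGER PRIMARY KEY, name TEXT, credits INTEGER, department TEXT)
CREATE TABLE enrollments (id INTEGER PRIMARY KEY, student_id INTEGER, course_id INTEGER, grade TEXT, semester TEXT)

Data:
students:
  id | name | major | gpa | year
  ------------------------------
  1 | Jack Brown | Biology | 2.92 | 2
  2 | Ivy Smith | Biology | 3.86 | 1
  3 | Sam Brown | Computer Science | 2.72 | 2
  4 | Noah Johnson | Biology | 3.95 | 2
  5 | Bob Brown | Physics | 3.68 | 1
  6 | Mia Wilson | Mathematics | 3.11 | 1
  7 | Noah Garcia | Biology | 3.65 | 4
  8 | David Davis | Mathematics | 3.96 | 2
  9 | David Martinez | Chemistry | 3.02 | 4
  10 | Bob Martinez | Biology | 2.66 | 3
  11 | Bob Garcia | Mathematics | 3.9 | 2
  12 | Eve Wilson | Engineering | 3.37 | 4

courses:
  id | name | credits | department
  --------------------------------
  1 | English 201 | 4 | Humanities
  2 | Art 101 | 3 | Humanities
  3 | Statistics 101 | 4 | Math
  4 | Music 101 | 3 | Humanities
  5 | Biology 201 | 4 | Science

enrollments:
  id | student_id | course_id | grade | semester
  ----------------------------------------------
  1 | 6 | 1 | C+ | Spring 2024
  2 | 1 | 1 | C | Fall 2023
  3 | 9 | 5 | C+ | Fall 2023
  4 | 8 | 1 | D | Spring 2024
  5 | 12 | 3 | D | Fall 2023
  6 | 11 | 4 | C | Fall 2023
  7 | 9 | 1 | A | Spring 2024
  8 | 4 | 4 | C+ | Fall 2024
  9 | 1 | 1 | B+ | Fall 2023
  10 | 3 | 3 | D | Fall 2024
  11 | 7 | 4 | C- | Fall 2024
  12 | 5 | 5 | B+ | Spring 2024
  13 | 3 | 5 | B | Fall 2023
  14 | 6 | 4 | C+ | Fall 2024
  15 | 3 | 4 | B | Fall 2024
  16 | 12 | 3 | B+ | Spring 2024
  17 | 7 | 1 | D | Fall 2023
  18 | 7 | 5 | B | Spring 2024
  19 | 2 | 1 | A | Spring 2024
SELECT major, SUM(gpa) AS sum_gpa FROM students GROUP BY major HAVING SUM(gpa) > 3.29

Execution result:
major | sum_gpa
Biology | 17.04
Engineering | 3.37
Mathematics | 10.97
Physics | 3.68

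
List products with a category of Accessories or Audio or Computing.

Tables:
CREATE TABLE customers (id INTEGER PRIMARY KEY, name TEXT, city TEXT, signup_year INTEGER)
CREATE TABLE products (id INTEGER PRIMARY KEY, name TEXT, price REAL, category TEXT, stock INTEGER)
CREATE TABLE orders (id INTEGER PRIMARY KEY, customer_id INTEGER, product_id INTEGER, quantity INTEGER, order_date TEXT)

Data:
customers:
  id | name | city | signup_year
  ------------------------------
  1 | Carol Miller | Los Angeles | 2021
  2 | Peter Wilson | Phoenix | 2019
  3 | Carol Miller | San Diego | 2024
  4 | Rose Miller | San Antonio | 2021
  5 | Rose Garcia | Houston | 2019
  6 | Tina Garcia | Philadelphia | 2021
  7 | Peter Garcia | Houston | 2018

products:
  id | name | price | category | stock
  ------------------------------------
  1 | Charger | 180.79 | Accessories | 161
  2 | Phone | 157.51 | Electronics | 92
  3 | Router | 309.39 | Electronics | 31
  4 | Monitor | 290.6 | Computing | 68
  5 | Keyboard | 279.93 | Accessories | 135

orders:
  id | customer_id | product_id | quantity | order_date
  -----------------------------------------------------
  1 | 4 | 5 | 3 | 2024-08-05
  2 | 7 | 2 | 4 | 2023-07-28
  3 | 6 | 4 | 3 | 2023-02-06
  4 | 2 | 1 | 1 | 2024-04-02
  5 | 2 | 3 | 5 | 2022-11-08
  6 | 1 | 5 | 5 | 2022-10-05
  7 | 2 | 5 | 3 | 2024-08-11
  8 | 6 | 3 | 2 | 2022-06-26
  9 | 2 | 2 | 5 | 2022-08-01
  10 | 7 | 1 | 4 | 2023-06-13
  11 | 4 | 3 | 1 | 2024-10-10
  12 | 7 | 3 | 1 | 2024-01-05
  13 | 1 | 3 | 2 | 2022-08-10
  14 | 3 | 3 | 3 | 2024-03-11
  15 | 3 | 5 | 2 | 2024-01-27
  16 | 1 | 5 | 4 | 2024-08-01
SELECT name, category FROM products WHERE category IN ('Accessories', 'Audio', 'Computing')

Execution result:
name | category
Charger | Accessories
Monitor | Computing
Keyboard | Accessories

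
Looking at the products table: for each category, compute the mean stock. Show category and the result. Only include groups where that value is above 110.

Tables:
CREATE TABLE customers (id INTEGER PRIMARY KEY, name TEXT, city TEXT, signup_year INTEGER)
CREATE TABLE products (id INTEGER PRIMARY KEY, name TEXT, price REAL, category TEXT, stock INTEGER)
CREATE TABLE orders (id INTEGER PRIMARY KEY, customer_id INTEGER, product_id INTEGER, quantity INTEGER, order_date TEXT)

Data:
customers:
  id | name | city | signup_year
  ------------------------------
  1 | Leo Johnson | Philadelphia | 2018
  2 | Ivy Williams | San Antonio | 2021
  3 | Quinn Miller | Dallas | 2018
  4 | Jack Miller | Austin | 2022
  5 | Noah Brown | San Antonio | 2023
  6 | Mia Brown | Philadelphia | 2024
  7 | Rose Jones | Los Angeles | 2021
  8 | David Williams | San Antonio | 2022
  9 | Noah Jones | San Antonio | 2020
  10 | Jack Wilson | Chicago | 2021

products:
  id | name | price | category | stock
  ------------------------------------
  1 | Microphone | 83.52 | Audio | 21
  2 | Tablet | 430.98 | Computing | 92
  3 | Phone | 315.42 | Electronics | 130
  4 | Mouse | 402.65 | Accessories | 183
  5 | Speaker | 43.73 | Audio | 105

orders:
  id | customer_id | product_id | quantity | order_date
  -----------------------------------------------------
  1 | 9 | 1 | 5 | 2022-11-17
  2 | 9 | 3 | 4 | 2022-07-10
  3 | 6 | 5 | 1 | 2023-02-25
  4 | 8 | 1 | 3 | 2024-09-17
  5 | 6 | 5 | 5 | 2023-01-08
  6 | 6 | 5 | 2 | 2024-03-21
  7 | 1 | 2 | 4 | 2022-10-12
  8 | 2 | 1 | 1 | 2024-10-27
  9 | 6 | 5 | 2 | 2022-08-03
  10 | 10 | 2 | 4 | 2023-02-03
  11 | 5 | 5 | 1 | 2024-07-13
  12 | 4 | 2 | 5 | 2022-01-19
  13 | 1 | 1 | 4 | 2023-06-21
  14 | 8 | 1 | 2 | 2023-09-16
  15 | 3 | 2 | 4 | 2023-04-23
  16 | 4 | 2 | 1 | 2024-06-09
SELECT category, AVG(stock) AS avg_stock FROM products GROUP BY category HAVING AVG(stock) > 110

Execution result:
category | avg_stock
Accessories | 183.00
Electronics | 130.00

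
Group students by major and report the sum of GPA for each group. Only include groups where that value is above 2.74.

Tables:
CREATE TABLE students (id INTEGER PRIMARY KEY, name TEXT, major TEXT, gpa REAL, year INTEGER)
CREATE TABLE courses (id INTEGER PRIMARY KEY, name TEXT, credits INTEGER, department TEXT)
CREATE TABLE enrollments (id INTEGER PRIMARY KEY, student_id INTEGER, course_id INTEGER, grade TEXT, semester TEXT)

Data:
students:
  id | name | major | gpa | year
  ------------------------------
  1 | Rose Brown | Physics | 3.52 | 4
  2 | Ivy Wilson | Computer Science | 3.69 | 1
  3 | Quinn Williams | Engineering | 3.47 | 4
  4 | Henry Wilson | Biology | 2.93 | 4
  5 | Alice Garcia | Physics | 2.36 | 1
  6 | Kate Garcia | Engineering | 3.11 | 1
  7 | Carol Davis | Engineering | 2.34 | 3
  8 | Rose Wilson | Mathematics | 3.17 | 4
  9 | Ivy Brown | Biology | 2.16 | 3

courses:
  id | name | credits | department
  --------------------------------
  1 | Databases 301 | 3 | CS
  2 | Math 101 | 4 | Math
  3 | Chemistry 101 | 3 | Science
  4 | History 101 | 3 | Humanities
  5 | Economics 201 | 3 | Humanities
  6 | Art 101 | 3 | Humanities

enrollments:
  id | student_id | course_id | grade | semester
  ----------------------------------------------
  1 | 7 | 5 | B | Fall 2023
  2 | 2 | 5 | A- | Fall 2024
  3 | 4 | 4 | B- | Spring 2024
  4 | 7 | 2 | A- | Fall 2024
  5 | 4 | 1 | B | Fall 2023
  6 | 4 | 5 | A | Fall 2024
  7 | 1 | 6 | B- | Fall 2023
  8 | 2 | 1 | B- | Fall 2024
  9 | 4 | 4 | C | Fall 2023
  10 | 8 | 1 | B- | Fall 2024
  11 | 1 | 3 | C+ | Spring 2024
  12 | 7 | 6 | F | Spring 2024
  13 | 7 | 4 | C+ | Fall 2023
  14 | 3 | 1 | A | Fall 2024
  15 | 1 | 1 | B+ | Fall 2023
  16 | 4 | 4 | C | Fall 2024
SELECT major, SUM(gpa) AS sum_gpa FROM students GROUP BY major HAVING SUM(gpa) > 2.74

Execution result:
major | sum_gpa
Biology | 5.09
Computer Science | 3.69
Engineering | 8.92
Mathematics | 3.17
Physics | 5.88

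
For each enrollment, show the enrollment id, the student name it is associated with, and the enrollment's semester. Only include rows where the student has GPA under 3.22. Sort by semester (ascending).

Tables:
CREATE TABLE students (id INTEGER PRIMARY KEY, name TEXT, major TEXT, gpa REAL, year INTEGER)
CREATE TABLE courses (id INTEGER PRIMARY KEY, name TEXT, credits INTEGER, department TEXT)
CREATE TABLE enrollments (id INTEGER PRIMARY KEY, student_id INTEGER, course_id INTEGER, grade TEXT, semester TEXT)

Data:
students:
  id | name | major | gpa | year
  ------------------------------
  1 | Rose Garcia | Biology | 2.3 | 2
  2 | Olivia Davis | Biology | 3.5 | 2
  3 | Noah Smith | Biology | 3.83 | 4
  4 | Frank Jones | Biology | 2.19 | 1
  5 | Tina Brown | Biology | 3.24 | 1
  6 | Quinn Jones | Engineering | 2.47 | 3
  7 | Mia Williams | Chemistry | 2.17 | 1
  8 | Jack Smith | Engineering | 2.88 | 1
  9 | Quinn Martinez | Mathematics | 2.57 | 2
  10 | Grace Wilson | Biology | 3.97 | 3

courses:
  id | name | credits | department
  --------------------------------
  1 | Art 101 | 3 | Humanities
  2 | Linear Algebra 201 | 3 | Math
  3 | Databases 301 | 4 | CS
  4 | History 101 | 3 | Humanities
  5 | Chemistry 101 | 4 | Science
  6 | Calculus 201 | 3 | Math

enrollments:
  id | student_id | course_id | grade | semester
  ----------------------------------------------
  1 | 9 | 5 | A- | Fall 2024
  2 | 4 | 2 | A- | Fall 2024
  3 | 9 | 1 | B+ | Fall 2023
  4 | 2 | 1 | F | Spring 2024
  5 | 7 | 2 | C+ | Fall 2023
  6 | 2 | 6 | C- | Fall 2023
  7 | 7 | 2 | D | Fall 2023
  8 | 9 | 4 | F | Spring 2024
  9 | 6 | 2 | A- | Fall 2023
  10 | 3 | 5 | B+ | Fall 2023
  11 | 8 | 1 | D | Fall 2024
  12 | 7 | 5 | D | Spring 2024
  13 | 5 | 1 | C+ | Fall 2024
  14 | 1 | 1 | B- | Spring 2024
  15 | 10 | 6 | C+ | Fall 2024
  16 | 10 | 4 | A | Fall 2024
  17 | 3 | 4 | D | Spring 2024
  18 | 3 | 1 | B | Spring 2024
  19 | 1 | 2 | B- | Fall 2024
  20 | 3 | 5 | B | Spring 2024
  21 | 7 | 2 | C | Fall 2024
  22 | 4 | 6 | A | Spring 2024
SELECT c.id, p.name AS student, c.semester FROM enrollments c JOIN students p ON c.student_id = p.id WHERE p.gpa < 3.22 ORDER BY c.semester ASC

Execution result:
id | student | semester
3 | Quinn Martinez | Fall 2023
5 | Mia Williams | Fall 2023
7 | Mia Williams | Fall 2023
9 | Quinn Jones | Fall 2023
1 | Quinn Martinez | Fall 2024
2 | Frank Jones | Fall 2024
11 | Jack Smith | Fall 2024
19 | Rose Garcia | Fall 2024
21 | Mia Williams | Fall 2024
8 | Quinn Martinez | Spring 2024
12 | Mia Williams | Spring 2024
14 | Rose Garcia | Spring 2024
22 | Frank Jones | Spring 2024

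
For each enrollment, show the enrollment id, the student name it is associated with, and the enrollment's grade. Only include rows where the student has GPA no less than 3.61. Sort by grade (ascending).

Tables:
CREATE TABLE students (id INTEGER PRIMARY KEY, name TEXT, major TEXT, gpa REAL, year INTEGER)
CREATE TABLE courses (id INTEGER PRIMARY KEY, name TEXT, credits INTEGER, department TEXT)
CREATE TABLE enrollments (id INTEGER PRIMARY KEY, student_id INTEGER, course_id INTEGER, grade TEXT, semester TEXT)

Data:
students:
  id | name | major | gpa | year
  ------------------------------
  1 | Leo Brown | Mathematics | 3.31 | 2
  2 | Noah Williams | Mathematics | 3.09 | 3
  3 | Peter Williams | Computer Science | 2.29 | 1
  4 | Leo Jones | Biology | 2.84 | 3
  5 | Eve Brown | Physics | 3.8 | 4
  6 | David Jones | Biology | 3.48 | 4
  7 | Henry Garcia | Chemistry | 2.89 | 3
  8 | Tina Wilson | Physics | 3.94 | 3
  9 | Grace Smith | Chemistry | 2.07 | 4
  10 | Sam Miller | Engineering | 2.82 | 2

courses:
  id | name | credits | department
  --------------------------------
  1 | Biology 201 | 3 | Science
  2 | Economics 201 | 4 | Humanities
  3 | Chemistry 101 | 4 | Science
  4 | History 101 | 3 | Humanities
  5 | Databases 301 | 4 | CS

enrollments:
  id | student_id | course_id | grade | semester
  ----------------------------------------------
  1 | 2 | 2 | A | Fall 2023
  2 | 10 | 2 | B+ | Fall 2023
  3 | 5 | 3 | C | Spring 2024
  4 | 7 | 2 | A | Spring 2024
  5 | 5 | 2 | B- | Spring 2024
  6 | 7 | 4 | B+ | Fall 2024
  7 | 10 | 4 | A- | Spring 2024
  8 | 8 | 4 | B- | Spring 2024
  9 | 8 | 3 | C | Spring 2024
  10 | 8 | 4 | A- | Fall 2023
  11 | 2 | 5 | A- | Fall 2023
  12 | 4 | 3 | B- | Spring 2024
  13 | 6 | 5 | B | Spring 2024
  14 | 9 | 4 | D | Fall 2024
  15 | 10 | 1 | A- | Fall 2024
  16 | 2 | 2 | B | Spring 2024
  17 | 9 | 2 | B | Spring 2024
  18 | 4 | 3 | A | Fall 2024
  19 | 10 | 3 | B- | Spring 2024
SELECT c.id, p.name AS student, c.grade FROM enrollments c JOIN students p ON c.student_id = p.id WHERE p.gpa >= 3.61 ORDER BY c.grade ASC

Execution result:
id | student | grade
10 | Tina Wilson | A-
5 | Eve Brown | B-
8 | Tina Wilson | B-
3 | Eve Brown | C
9 | Tina Wilson | C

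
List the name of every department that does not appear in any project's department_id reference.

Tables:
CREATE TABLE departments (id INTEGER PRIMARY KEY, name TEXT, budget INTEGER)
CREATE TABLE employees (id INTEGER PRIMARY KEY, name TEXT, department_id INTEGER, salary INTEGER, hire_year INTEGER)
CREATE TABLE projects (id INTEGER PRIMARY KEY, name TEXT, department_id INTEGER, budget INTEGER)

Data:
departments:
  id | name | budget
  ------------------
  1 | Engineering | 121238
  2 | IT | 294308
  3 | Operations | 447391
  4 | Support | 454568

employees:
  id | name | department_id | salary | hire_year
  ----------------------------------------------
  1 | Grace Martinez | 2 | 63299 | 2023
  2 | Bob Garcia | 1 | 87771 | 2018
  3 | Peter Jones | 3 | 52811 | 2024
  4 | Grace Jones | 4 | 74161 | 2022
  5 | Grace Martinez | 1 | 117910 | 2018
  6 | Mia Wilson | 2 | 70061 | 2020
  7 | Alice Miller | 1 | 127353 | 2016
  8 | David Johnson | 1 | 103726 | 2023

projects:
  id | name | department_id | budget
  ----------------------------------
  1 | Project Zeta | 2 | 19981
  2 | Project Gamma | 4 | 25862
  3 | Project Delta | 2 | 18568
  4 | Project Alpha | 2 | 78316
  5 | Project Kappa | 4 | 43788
SELECT p.name FROM departments p LEFT JOIN projects c ON c.department_id = p.id WHERE c.id IS NULL

Execution result:
name
Engineering
Operations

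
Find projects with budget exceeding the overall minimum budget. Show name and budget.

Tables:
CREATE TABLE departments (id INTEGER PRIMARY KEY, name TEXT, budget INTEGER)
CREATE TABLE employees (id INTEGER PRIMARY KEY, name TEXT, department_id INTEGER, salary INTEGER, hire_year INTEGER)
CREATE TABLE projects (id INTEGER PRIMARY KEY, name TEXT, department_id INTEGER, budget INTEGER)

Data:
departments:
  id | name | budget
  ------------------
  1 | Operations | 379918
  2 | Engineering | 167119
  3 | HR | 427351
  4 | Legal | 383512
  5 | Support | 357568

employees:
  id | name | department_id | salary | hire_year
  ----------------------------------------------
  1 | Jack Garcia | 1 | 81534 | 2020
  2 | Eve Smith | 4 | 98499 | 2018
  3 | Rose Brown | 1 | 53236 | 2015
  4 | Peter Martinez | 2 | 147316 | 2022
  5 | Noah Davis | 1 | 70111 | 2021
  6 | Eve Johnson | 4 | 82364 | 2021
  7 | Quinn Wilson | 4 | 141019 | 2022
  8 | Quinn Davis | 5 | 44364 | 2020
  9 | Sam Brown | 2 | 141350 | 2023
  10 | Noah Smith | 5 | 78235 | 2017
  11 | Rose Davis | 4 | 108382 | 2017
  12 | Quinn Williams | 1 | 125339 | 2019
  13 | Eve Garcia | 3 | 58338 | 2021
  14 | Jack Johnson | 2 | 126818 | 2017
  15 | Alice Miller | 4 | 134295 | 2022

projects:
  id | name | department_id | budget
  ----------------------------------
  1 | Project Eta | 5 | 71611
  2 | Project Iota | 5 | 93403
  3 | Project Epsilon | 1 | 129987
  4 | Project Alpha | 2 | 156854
SELECT name, budget FROM projects WHERE budget > (SELECT MIN(budget) FROM projects)

Execution result:
name | budget
Project Iota | 93403
Project Epsilon | 129987
Project Alpha | 156854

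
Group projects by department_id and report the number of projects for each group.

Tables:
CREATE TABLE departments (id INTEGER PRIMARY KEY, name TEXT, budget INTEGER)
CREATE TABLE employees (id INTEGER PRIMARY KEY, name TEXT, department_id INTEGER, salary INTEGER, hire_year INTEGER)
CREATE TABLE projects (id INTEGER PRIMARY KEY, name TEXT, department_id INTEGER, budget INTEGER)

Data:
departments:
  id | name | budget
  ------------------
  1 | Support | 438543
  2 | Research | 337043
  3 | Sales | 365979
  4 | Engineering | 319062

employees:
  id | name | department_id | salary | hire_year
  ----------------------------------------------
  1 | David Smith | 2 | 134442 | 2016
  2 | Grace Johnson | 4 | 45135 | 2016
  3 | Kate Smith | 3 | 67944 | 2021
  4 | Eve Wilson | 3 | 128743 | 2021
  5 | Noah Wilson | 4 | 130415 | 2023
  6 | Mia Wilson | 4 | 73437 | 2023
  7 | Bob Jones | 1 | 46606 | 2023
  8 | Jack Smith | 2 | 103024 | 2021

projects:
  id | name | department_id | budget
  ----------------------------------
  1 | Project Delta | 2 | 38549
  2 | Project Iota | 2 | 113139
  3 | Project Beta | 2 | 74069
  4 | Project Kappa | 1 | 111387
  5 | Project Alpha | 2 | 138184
SELECT department_id, COUNT(*) AS n FROM projects GROUP BY department_id

Execution result:
department_id | n
1 | 1
2 | 4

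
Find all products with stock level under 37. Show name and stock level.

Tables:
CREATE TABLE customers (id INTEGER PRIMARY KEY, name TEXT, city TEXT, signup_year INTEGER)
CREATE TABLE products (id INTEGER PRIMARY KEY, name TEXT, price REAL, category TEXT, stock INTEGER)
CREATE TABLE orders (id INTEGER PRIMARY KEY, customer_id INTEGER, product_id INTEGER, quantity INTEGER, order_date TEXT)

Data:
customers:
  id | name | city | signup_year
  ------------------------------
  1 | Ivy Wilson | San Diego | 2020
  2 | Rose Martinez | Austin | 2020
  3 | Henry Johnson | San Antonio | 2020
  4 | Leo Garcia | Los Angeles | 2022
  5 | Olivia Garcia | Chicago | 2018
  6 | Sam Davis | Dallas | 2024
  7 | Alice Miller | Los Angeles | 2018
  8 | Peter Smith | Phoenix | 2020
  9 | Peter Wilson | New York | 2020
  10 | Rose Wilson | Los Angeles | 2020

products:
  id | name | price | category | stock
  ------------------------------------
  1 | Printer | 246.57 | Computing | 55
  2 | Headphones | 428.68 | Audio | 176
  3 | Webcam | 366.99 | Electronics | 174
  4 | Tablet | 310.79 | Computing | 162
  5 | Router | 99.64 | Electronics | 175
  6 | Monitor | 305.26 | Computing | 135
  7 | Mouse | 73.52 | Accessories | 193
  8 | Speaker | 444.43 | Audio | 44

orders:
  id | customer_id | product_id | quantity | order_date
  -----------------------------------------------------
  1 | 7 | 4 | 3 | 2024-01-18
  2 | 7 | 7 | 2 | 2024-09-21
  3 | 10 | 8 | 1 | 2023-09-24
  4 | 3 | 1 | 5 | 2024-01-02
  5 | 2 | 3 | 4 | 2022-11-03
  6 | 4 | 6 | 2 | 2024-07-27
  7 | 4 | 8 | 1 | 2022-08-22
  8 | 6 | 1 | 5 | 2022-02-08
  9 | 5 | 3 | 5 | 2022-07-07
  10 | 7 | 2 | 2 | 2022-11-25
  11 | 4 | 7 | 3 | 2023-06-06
SELECT name, stock FROM products WHERE stock < 37

Execution result:
(no rows)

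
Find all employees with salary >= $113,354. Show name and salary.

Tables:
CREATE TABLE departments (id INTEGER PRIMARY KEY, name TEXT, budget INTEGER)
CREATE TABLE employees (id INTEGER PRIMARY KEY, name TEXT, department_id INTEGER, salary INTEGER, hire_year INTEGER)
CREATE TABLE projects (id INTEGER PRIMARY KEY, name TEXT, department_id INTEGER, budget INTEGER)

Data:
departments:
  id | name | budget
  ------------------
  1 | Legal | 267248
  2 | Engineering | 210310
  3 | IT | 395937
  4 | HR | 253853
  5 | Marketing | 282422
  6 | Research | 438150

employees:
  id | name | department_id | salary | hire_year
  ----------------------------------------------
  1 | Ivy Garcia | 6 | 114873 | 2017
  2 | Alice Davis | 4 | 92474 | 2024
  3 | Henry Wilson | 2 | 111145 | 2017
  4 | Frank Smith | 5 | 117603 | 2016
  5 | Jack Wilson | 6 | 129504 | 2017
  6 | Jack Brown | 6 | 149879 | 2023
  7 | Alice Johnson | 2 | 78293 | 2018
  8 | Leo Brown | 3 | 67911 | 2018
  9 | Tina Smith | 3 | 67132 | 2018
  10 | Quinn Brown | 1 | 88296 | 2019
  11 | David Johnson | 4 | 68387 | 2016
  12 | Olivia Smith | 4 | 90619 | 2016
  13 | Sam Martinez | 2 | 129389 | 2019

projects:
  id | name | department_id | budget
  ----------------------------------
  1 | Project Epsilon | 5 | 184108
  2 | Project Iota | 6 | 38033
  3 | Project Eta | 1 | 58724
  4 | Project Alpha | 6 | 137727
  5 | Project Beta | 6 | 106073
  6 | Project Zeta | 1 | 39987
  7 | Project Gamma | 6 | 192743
SELECT name, salary FROM employees WHERE salary >= 113354

Execution result:
name | salary
Ivy Garcia | 114873
Frank Smith | 117603
Jack Wilson | 129504
Jack Brown | 149879
Sam Martinez | 129389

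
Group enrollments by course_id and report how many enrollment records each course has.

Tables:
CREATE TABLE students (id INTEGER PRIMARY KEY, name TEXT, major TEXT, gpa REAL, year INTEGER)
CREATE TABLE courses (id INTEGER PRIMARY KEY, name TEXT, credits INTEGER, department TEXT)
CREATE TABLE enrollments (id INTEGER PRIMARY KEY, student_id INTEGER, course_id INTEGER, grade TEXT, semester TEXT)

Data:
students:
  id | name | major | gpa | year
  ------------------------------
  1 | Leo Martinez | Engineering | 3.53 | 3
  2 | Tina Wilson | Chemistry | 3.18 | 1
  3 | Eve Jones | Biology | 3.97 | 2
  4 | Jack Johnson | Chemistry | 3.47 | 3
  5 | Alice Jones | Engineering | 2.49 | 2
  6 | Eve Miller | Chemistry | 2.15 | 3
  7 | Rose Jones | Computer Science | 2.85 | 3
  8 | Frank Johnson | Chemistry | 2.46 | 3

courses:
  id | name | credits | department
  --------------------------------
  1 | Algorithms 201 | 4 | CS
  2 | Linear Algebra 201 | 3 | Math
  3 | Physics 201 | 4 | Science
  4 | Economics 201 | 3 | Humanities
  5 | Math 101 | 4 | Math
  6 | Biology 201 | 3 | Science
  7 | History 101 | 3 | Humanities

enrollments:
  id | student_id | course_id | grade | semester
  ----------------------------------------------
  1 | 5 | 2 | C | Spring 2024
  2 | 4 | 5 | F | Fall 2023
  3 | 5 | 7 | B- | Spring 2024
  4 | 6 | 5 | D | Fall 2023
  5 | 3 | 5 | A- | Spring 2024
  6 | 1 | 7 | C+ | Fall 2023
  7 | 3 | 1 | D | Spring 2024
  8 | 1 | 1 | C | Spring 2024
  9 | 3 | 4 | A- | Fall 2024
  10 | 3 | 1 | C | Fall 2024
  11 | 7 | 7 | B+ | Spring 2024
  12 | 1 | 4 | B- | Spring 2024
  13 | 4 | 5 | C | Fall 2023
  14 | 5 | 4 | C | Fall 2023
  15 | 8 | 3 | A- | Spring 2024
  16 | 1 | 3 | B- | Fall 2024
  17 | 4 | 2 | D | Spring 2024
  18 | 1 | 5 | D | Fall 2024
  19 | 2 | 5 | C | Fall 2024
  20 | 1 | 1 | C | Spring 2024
SELECT course_id, COUNT(*) AS enrollment_count FROM enrollments GROUP BY course_id

Execution result:
course_id | enrollment_count
1 | 4
2 | 2
3 | 2
4 | 3
5 | 6
7 | 3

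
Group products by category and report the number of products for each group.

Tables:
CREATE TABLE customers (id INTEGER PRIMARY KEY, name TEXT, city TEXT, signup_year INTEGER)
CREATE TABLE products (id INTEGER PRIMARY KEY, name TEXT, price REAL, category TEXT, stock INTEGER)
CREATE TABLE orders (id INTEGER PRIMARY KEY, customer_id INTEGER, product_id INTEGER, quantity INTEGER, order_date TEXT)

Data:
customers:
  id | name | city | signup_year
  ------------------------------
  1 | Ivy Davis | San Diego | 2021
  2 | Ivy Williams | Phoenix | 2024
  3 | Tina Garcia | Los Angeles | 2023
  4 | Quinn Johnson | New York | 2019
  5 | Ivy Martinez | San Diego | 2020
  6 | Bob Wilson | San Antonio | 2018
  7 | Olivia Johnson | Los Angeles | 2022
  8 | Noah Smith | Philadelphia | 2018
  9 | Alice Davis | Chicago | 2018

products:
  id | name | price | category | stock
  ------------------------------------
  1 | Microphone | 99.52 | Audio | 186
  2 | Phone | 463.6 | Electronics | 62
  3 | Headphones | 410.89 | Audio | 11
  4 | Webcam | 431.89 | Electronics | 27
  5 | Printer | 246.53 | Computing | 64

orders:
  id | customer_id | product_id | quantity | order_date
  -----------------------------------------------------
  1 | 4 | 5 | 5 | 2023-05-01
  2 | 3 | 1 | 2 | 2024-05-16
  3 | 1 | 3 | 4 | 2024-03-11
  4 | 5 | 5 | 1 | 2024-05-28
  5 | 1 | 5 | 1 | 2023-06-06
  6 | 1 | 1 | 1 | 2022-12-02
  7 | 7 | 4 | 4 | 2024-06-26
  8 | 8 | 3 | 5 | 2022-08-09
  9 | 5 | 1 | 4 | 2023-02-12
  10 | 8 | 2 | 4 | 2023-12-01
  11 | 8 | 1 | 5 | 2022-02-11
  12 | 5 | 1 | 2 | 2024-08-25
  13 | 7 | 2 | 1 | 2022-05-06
SELECT category, COUNT(*) AS n FROM products GROUP BY category

Execution result:
category | n
Audio | 2
Computing | 1
Electronics | 2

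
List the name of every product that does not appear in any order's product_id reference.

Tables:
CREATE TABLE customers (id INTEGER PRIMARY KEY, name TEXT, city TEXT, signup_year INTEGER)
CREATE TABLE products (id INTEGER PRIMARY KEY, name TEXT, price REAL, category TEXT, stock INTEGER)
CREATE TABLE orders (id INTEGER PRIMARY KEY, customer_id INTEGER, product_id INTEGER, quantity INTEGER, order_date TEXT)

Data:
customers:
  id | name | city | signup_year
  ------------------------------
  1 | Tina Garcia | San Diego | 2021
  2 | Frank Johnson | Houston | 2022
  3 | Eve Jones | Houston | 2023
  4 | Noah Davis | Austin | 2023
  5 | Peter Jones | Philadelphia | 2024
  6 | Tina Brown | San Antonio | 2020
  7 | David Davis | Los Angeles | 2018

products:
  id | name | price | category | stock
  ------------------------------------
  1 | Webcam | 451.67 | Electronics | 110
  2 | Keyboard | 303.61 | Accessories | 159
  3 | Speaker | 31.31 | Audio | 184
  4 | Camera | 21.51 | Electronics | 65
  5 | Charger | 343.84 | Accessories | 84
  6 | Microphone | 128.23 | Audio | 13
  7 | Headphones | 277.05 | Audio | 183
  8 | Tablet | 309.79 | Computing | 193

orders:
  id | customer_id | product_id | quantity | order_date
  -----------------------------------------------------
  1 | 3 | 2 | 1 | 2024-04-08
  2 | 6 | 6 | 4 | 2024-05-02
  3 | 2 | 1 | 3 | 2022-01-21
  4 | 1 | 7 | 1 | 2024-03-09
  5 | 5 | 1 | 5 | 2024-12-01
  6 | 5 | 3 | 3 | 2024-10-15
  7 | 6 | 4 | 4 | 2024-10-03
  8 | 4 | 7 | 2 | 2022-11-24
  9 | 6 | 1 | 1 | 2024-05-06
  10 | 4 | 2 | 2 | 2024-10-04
SELECT p.name FROM products p LEFT JOIN orders c ON c.product_id = p.id WHERE c.id IS NULL

Execution result:
name
Charger
Tablet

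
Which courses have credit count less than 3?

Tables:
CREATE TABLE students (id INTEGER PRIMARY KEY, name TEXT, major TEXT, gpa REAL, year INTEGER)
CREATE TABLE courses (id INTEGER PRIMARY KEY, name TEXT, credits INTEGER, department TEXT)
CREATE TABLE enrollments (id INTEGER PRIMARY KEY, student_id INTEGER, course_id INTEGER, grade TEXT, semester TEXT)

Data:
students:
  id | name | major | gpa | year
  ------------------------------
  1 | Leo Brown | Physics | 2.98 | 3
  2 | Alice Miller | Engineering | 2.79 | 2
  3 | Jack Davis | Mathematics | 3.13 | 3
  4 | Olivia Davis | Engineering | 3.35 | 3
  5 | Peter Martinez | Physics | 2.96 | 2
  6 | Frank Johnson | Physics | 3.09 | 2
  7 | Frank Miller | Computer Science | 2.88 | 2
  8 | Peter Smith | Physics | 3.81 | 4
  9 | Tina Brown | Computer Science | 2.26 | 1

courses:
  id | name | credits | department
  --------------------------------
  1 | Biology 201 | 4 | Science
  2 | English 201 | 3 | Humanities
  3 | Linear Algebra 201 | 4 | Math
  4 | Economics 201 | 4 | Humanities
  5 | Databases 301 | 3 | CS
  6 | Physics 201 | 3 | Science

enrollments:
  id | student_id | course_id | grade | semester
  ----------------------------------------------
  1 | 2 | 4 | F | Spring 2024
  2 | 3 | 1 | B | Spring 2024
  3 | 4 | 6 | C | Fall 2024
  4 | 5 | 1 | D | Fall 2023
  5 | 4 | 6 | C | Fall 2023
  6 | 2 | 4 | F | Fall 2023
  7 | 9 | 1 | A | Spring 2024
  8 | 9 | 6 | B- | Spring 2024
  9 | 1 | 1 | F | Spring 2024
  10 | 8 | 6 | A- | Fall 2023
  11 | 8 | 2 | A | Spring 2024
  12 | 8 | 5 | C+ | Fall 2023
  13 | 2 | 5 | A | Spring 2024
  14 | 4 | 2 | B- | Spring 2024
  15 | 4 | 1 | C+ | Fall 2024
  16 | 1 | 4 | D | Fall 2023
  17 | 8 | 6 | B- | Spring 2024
SELECT name, credits FROM courses WHERE credits < 3

Execution result:
(no rows)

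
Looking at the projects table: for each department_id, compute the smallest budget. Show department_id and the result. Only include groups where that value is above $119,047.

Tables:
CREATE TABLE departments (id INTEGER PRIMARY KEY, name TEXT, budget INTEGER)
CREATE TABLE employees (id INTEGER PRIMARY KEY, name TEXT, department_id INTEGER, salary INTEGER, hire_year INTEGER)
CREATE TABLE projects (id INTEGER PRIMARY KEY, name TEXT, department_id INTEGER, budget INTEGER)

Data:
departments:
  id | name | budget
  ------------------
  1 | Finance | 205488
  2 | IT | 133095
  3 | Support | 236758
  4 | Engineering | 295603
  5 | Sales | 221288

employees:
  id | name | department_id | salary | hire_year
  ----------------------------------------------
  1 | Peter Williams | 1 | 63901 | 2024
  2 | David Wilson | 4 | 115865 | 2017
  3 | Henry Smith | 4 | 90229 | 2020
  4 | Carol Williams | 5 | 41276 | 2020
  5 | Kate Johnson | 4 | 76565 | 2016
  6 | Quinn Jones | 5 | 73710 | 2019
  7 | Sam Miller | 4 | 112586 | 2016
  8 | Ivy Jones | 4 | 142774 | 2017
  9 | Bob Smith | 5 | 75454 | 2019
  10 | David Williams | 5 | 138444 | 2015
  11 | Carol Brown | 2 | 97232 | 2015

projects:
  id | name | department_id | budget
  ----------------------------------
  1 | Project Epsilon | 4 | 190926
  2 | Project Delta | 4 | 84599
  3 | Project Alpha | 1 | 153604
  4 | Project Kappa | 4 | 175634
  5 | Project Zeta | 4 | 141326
SELECT department_id, MIN(budget) AS min_budget FROM projects GROUP BY department_id HAVING MIN(budget) > 119047

Execution result:
department_id | min_budget
1 | 153604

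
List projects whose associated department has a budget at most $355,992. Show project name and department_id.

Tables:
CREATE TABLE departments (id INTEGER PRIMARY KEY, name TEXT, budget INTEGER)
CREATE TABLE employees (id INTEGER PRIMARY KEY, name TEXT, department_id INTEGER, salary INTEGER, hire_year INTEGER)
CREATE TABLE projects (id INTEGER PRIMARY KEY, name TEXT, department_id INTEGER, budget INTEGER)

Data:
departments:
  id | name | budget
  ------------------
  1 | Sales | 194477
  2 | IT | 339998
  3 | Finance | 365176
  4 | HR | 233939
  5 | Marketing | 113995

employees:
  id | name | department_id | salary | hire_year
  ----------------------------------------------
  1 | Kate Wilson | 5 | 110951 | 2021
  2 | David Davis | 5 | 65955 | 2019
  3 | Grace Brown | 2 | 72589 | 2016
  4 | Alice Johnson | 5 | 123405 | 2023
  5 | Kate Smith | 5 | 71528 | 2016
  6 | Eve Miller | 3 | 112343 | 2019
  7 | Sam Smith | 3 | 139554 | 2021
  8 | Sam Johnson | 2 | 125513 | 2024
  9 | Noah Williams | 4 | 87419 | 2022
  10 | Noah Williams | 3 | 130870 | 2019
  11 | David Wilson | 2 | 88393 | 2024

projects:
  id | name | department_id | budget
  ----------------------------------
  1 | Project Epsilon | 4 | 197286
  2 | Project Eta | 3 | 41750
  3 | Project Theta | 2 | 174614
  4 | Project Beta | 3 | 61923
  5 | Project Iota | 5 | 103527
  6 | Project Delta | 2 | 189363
SELECT name, department_id FROM projects WHERE department_id IN (SELECT id FROM departments WHERE budget <= 355992)

Execution result:
name | department_id
Project Epsilon | 4
Project Theta | 2
Project Iota | 5
Project Delta | 2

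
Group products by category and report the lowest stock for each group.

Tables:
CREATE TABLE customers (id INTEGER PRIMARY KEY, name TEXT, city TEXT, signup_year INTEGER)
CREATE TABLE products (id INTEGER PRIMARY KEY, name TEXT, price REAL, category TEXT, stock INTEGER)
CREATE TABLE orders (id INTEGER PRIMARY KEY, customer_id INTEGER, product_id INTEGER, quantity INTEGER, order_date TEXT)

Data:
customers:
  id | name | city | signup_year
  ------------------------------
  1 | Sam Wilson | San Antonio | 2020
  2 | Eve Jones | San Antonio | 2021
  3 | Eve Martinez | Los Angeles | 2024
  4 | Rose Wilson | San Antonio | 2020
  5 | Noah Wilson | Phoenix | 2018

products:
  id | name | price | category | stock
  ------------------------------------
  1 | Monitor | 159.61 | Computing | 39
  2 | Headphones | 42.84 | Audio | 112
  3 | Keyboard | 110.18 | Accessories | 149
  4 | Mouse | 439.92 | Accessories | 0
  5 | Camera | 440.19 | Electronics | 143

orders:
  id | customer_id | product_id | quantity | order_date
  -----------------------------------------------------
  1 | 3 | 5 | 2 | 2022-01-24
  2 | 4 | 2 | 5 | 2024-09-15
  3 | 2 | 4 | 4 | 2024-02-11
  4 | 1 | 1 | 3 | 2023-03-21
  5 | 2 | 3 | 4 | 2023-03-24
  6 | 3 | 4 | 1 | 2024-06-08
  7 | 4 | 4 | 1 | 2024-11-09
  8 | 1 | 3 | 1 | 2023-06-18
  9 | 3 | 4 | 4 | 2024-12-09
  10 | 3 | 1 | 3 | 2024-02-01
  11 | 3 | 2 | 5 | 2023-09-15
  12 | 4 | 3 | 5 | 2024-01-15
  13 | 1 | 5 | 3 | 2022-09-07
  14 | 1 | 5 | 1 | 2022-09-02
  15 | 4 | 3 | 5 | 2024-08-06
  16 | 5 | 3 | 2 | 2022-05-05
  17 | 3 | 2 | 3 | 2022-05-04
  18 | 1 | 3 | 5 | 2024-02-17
SELECT category, MIN(stock) AS min_stock FROM products GROUP BY category

Execution result:
category | min_stock
Accessories | 0
Audio | 112
Computing | 39
Electronics | 143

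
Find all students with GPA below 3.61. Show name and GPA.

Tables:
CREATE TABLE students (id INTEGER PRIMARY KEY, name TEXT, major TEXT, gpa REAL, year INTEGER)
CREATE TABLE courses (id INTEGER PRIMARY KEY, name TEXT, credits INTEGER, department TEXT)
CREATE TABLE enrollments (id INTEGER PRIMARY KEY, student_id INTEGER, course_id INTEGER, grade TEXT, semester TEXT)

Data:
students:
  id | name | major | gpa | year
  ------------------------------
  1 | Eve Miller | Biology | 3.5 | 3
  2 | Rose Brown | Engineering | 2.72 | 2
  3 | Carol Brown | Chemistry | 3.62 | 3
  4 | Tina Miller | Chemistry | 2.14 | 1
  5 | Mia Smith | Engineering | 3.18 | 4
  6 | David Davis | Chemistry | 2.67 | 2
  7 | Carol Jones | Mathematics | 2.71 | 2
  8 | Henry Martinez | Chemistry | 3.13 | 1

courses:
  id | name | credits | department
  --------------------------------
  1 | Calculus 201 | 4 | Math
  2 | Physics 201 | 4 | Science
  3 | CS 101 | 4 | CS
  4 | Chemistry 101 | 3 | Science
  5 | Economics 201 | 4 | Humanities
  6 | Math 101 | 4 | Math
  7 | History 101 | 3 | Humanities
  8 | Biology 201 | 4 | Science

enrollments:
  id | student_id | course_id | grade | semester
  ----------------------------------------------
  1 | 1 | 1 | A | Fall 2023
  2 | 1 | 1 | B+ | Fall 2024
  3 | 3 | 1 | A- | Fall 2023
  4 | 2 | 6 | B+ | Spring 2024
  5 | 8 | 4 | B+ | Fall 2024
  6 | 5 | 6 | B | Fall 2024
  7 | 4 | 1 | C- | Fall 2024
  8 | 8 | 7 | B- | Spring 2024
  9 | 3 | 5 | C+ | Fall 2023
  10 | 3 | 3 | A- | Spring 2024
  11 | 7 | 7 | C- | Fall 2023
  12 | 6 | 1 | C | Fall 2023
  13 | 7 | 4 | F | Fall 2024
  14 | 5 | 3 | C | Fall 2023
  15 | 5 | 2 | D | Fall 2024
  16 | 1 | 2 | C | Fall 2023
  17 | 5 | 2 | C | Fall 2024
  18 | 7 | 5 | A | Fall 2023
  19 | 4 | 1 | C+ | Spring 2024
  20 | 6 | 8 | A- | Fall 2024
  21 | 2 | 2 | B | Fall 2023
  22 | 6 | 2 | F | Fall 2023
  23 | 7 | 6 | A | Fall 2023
SELECT name, gpa FROM students WHERE gpa < 3.61

Execution result:
name | gpa
Eve Miller | 3.50
Rose Brown | 2.72
Tina Miller | 2.14
Mia Smith | 3.18
David Davis | 2.67
Carol Jones | 2.71
Henry Martinez | 3.13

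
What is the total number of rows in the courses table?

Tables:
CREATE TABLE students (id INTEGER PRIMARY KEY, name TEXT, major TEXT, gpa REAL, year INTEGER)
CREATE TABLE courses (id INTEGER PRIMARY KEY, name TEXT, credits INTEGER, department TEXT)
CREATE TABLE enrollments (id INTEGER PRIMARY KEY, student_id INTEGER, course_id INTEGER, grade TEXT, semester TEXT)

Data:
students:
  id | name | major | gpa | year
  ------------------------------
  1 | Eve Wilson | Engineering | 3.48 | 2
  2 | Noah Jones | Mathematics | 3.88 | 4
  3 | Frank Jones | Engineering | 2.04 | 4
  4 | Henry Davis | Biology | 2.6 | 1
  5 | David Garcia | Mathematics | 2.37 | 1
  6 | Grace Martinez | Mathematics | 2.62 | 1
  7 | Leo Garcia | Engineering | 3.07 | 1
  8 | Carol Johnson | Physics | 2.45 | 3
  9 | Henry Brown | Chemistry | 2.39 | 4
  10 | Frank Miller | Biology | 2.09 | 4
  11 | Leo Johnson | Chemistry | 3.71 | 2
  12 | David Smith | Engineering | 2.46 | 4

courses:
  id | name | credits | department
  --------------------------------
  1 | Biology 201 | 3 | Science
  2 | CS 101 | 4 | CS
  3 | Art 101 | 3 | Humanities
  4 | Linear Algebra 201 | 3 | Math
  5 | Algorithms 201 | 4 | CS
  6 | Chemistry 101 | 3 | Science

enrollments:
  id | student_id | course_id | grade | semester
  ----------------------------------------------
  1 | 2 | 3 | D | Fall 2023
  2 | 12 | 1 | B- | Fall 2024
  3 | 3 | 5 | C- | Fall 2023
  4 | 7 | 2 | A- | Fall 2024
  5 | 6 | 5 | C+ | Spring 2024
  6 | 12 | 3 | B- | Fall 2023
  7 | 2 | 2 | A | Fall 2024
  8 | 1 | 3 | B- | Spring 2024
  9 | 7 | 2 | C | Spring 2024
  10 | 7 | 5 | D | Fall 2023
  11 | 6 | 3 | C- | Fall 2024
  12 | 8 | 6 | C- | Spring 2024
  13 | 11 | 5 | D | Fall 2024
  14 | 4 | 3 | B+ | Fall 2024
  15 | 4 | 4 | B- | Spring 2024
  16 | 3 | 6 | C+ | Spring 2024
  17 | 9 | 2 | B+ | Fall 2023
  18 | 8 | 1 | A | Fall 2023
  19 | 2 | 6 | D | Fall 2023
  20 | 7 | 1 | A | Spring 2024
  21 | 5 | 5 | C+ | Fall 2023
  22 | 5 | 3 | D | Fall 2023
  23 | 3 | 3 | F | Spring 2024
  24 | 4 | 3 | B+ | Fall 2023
SELECT COUNT(*) FROM courses

Execution result:
6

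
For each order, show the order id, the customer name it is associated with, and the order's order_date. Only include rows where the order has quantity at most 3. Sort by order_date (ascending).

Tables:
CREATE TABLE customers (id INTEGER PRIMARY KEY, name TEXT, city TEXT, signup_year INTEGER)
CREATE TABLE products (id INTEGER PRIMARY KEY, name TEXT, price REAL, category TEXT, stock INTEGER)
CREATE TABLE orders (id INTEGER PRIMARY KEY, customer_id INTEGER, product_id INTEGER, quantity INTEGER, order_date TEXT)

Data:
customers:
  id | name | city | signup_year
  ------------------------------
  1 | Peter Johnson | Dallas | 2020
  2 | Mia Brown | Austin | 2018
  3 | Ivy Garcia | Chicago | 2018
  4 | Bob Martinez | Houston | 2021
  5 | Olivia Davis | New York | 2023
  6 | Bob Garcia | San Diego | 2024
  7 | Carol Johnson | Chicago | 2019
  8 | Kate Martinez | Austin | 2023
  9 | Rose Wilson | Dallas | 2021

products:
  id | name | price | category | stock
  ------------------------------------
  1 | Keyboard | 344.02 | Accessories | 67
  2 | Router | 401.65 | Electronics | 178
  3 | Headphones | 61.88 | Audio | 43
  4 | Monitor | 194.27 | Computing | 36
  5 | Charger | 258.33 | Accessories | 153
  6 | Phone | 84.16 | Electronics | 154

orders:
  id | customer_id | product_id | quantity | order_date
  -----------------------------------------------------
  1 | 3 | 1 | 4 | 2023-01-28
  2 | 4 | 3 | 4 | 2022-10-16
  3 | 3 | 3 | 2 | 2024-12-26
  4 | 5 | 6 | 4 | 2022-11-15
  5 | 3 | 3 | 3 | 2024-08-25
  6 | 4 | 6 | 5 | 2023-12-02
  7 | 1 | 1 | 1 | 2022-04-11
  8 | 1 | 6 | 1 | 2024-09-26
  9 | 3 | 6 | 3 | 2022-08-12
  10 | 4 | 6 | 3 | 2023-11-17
SELECT c.id, p.name AS customer, c.order_date FROM orders c JOIN customers p ON c.customer_id = p.id WHERE c.quantity <= 3 ORDER BY c.order_date ASC

Execution result:
id | customer | order_date
7 | Peter Johnson | 2022-04-11
9 | Ivy Garcia | 2022-08-12
10 | Bob Martinez | 2023-11-17
5 | Ivy Garcia | 2024-08-25
8 | Peter Johnson | 2024-09-26
3 | Ivy Garcia | 2024-12-26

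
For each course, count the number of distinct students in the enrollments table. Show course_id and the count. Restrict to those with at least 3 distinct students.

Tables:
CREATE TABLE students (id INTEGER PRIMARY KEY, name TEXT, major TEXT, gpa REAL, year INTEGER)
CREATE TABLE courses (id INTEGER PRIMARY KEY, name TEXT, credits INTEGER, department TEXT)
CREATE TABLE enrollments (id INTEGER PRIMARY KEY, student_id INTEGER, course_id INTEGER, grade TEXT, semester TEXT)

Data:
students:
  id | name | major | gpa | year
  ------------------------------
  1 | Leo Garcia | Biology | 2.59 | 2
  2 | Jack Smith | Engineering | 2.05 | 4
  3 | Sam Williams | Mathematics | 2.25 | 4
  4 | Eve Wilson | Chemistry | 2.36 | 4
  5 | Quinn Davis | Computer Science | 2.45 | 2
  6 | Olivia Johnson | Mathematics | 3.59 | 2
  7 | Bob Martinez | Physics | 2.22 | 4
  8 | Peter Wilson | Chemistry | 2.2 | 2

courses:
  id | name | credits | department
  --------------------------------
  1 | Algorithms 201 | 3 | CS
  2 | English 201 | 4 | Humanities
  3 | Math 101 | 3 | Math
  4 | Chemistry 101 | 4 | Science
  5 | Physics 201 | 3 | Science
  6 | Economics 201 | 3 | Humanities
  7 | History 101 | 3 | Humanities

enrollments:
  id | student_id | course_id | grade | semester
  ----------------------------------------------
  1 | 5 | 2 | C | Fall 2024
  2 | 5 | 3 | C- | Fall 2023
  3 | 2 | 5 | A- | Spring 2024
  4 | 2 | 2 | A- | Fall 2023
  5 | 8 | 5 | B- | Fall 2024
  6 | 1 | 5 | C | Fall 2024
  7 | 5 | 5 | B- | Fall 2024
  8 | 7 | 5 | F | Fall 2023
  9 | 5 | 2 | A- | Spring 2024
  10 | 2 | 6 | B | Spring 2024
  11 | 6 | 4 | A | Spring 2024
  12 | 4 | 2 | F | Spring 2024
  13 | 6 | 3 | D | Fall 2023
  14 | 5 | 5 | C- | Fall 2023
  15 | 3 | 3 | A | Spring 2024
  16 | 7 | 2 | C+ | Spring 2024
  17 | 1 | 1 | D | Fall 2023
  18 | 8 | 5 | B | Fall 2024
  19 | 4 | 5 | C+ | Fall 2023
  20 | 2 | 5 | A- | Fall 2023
SELECT course_id, COUNT(DISTINCT student_id) AS distinct_student_count FROM enrollments GROUP BY course_id HAVING COUNT(DISTINCT student_id) >= 3

Execution result:
course_id | distinct_student_count
2 | 4
3 | 3
5 | 6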